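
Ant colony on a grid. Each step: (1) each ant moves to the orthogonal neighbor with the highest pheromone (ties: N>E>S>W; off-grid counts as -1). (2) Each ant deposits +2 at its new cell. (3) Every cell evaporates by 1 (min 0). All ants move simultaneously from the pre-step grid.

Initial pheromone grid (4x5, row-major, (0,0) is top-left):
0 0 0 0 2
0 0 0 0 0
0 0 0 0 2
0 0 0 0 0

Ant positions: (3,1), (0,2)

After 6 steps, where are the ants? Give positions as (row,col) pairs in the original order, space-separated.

Step 1: ant0:(3,1)->N->(2,1) | ant1:(0,2)->E->(0,3)
  grid max=1 at (0,3)
Step 2: ant0:(2,1)->N->(1,1) | ant1:(0,3)->E->(0,4)
  grid max=2 at (0,4)
Step 3: ant0:(1,1)->N->(0,1) | ant1:(0,4)->S->(1,4)
  grid max=1 at (0,1)
Step 4: ant0:(0,1)->E->(0,2) | ant1:(1,4)->N->(0,4)
  grid max=2 at (0,4)
Step 5: ant0:(0,2)->E->(0,3) | ant1:(0,4)->S->(1,4)
  grid max=1 at (0,3)
Step 6: ant0:(0,3)->E->(0,4) | ant1:(1,4)->N->(0,4)
  grid max=4 at (0,4)

(0,4) (0,4)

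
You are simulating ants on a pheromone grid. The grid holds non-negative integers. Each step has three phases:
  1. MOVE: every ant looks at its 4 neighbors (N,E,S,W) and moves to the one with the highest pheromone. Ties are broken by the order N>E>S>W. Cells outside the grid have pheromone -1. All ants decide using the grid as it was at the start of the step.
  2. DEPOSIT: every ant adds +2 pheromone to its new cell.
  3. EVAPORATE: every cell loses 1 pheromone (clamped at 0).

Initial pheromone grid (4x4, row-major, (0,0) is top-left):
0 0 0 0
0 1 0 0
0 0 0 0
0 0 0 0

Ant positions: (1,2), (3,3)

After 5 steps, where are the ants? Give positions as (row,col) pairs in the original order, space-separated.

Step 1: ant0:(1,2)->W->(1,1) | ant1:(3,3)->N->(2,3)
  grid max=2 at (1,1)
Step 2: ant0:(1,1)->N->(0,1) | ant1:(2,3)->N->(1,3)
  grid max=1 at (0,1)
Step 3: ant0:(0,1)->S->(1,1) | ant1:(1,3)->N->(0,3)
  grid max=2 at (1,1)
Step 4: ant0:(1,1)->N->(0,1) | ant1:(0,3)->S->(1,3)
  grid max=1 at (0,1)
Step 5: ant0:(0,1)->S->(1,1) | ant1:(1,3)->N->(0,3)
  grid max=2 at (1,1)

(1,1) (0,3)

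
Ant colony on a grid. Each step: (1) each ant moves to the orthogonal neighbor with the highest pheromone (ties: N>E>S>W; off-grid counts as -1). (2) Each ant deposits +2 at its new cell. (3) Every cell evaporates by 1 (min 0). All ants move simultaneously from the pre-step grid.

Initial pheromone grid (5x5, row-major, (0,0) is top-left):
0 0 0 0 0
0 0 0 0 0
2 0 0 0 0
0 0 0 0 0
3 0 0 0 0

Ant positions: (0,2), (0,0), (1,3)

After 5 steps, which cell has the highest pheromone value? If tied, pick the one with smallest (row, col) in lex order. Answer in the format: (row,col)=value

Answer: (0,3)=11

Derivation:
Step 1: ant0:(0,2)->E->(0,3) | ant1:(0,0)->E->(0,1) | ant2:(1,3)->N->(0,3)
  grid max=3 at (0,3)
Step 2: ant0:(0,3)->E->(0,4) | ant1:(0,1)->E->(0,2) | ant2:(0,3)->E->(0,4)
  grid max=3 at (0,4)
Step 3: ant0:(0,4)->W->(0,3) | ant1:(0,2)->E->(0,3) | ant2:(0,4)->W->(0,3)
  grid max=7 at (0,3)
Step 4: ant0:(0,3)->E->(0,4) | ant1:(0,3)->E->(0,4) | ant2:(0,3)->E->(0,4)
  grid max=7 at (0,4)
Step 5: ant0:(0,4)->W->(0,3) | ant1:(0,4)->W->(0,3) | ant2:(0,4)->W->(0,3)
  grid max=11 at (0,3)
Final grid:
  0 0 0 11 6
  0 0 0 0 0
  0 0 0 0 0
  0 0 0 0 0
  0 0 0 0 0
Max pheromone 11 at (0,3)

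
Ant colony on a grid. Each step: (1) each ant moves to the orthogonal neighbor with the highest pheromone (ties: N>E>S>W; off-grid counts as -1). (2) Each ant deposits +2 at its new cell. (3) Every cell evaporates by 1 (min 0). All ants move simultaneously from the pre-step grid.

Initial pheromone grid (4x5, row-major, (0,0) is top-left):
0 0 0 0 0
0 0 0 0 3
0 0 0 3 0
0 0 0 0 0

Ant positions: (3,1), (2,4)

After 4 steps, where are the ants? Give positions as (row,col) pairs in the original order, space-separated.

Step 1: ant0:(3,1)->N->(2,1) | ant1:(2,4)->N->(1,4)
  grid max=4 at (1,4)
Step 2: ant0:(2,1)->N->(1,1) | ant1:(1,4)->N->(0,4)
  grid max=3 at (1,4)
Step 3: ant0:(1,1)->N->(0,1) | ant1:(0,4)->S->(1,4)
  grid max=4 at (1,4)
Step 4: ant0:(0,1)->E->(0,2) | ant1:(1,4)->N->(0,4)
  grid max=3 at (1,4)

(0,2) (0,4)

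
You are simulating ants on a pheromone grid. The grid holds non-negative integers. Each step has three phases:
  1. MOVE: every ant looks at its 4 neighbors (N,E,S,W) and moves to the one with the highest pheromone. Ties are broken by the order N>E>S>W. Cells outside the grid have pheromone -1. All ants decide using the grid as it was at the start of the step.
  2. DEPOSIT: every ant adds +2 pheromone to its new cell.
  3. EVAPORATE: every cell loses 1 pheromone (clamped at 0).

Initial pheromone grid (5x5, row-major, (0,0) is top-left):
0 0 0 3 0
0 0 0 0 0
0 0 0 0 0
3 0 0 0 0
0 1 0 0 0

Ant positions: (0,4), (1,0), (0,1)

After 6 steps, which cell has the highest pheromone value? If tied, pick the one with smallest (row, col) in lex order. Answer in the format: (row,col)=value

Answer: (0,3)=13

Derivation:
Step 1: ant0:(0,4)->W->(0,3) | ant1:(1,0)->N->(0,0) | ant2:(0,1)->E->(0,2)
  grid max=4 at (0,3)
Step 2: ant0:(0,3)->W->(0,2) | ant1:(0,0)->E->(0,1) | ant2:(0,2)->E->(0,3)
  grid max=5 at (0,3)
Step 3: ant0:(0,2)->E->(0,3) | ant1:(0,1)->E->(0,2) | ant2:(0,3)->W->(0,2)
  grid max=6 at (0,3)
Step 4: ant0:(0,3)->W->(0,2) | ant1:(0,2)->E->(0,3) | ant2:(0,2)->E->(0,3)
  grid max=9 at (0,3)
Step 5: ant0:(0,2)->E->(0,3) | ant1:(0,3)->W->(0,2) | ant2:(0,3)->W->(0,2)
  grid max=10 at (0,3)
Step 6: ant0:(0,3)->W->(0,2) | ant1:(0,2)->E->(0,3) | ant2:(0,2)->E->(0,3)
  grid max=13 at (0,3)
Final grid:
  0 0 10 13 0
  0 0 0 0 0
  0 0 0 0 0
  0 0 0 0 0
  0 0 0 0 0
Max pheromone 13 at (0,3)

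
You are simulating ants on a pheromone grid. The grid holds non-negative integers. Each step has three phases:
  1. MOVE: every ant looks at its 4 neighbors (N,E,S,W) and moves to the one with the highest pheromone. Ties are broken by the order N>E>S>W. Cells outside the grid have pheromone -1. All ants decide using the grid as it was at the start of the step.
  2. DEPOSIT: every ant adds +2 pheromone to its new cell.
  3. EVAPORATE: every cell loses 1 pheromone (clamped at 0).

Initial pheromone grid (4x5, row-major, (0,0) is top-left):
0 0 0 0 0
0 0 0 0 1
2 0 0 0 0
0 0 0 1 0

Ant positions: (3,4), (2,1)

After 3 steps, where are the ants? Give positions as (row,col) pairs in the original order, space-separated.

Step 1: ant0:(3,4)->W->(3,3) | ant1:(2,1)->W->(2,0)
  grid max=3 at (2,0)
Step 2: ant0:(3,3)->N->(2,3) | ant1:(2,0)->N->(1,0)
  grid max=2 at (2,0)
Step 3: ant0:(2,3)->S->(3,3) | ant1:(1,0)->S->(2,0)
  grid max=3 at (2,0)

(3,3) (2,0)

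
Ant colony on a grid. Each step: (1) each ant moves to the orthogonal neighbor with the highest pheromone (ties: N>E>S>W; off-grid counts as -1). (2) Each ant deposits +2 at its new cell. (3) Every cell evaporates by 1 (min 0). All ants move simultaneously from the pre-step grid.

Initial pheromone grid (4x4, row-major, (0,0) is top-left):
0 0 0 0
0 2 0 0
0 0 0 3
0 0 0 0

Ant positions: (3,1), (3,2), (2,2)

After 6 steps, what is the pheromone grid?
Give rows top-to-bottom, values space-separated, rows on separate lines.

After step 1: ants at (2,1),(2,2),(2,3)
  0 0 0 0
  0 1 0 0
  0 1 1 4
  0 0 0 0
After step 2: ants at (1,1),(2,3),(2,2)
  0 0 0 0
  0 2 0 0
  0 0 2 5
  0 0 0 0
After step 3: ants at (0,1),(2,2),(2,3)
  0 1 0 0
  0 1 0 0
  0 0 3 6
  0 0 0 0
After step 4: ants at (1,1),(2,3),(2,2)
  0 0 0 0
  0 2 0 0
  0 0 4 7
  0 0 0 0
After step 5: ants at (0,1),(2,2),(2,3)
  0 1 0 0
  0 1 0 0
  0 0 5 8
  0 0 0 0
After step 6: ants at (1,1),(2,3),(2,2)
  0 0 0 0
  0 2 0 0
  0 0 6 9
  0 0 0 0

0 0 0 0
0 2 0 0
0 0 6 9
0 0 0 0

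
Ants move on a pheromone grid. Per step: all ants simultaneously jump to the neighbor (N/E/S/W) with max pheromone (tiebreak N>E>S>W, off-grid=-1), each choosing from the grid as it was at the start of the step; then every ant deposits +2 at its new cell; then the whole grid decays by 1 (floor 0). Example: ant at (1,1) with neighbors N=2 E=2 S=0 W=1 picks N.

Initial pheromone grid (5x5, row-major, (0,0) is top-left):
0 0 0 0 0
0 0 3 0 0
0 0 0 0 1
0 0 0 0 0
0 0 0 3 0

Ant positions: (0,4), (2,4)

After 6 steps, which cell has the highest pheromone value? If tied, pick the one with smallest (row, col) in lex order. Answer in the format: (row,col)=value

Step 1: ant0:(0,4)->S->(1,4) | ant1:(2,4)->N->(1,4)
  grid max=3 at (1,4)
Step 2: ant0:(1,4)->N->(0,4) | ant1:(1,4)->N->(0,4)
  grid max=3 at (0,4)
Step 3: ant0:(0,4)->S->(1,4) | ant1:(0,4)->S->(1,4)
  grid max=5 at (1,4)
Step 4: ant0:(1,4)->N->(0,4) | ant1:(1,4)->N->(0,4)
  grid max=5 at (0,4)
Step 5: ant0:(0,4)->S->(1,4) | ant1:(0,4)->S->(1,4)
  grid max=7 at (1,4)
Step 6: ant0:(1,4)->N->(0,4) | ant1:(1,4)->N->(0,4)
  grid max=7 at (0,4)
Final grid:
  0 0 0 0 7
  0 0 0 0 6
  0 0 0 0 0
  0 0 0 0 0
  0 0 0 0 0
Max pheromone 7 at (0,4)

Answer: (0,4)=7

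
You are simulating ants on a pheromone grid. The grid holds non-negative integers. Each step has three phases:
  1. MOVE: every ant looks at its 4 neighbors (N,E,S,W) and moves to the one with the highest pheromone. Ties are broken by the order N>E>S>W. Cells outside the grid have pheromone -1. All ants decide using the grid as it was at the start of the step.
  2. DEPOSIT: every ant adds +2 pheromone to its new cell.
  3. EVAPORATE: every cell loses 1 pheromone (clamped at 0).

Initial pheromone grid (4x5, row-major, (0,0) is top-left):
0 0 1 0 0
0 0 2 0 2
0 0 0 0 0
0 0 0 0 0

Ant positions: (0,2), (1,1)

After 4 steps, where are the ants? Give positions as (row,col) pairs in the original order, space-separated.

Step 1: ant0:(0,2)->S->(1,2) | ant1:(1,1)->E->(1,2)
  grid max=5 at (1,2)
Step 2: ant0:(1,2)->N->(0,2) | ant1:(1,2)->N->(0,2)
  grid max=4 at (1,2)
Step 3: ant0:(0,2)->S->(1,2) | ant1:(0,2)->S->(1,2)
  grid max=7 at (1,2)
Step 4: ant0:(1,2)->N->(0,2) | ant1:(1,2)->N->(0,2)
  grid max=6 at (1,2)

(0,2) (0,2)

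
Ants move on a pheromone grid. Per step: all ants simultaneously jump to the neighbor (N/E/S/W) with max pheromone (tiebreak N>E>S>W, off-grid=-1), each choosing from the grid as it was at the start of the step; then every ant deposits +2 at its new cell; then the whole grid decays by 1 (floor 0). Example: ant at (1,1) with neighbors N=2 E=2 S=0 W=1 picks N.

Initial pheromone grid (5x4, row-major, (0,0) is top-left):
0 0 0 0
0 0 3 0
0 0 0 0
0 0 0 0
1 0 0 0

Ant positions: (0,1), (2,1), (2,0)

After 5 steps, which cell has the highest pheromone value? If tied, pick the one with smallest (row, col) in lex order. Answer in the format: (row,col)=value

Answer: (1,2)=10

Derivation:
Step 1: ant0:(0,1)->E->(0,2) | ant1:(2,1)->N->(1,1) | ant2:(2,0)->N->(1,0)
  grid max=2 at (1,2)
Step 2: ant0:(0,2)->S->(1,2) | ant1:(1,1)->E->(1,2) | ant2:(1,0)->E->(1,1)
  grid max=5 at (1,2)
Step 3: ant0:(1,2)->W->(1,1) | ant1:(1,2)->W->(1,1) | ant2:(1,1)->E->(1,2)
  grid max=6 at (1,2)
Step 4: ant0:(1,1)->E->(1,2) | ant1:(1,1)->E->(1,2) | ant2:(1,2)->W->(1,1)
  grid max=9 at (1,2)
Step 5: ant0:(1,2)->W->(1,1) | ant1:(1,2)->W->(1,1) | ant2:(1,1)->E->(1,2)
  grid max=10 at (1,2)
Final grid:
  0 0 0 0
  0 9 10 0
  0 0 0 0
  0 0 0 0
  0 0 0 0
Max pheromone 10 at (1,2)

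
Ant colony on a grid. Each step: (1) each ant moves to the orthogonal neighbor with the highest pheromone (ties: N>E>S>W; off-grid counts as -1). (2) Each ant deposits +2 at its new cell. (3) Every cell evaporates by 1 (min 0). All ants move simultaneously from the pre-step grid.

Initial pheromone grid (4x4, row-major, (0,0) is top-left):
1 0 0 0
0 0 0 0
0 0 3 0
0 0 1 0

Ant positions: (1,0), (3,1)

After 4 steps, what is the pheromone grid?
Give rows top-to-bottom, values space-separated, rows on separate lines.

After step 1: ants at (0,0),(3,2)
  2 0 0 0
  0 0 0 0
  0 0 2 0
  0 0 2 0
After step 2: ants at (0,1),(2,2)
  1 1 0 0
  0 0 0 0
  0 0 3 0
  0 0 1 0
After step 3: ants at (0,0),(3,2)
  2 0 0 0
  0 0 0 0
  0 0 2 0
  0 0 2 0
After step 4: ants at (0,1),(2,2)
  1 1 0 0
  0 0 0 0
  0 0 3 0
  0 0 1 0

1 1 0 0
0 0 0 0
0 0 3 0
0 0 1 0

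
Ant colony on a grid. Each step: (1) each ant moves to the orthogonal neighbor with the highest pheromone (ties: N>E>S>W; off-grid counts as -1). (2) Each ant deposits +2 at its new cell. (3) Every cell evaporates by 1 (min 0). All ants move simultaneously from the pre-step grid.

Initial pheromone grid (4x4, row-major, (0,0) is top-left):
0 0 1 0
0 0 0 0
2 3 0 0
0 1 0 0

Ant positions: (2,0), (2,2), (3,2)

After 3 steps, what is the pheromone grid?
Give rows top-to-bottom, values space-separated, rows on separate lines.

After step 1: ants at (2,1),(2,1),(3,1)
  0 0 0 0
  0 0 0 0
  1 6 0 0
  0 2 0 0
After step 2: ants at (3,1),(3,1),(2,1)
  0 0 0 0
  0 0 0 0
  0 7 0 0
  0 5 0 0
After step 3: ants at (2,1),(2,1),(3,1)
  0 0 0 0
  0 0 0 0
  0 10 0 0
  0 6 0 0

0 0 0 0
0 0 0 0
0 10 0 0
0 6 0 0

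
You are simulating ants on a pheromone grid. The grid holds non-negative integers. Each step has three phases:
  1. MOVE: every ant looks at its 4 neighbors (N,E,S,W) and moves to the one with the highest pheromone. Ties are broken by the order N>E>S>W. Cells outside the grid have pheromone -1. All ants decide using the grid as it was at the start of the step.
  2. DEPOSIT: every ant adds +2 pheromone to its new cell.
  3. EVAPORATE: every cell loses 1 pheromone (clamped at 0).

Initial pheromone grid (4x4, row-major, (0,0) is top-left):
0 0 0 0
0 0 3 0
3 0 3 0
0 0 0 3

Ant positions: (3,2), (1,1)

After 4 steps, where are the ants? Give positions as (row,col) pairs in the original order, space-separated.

Step 1: ant0:(3,2)->N->(2,2) | ant1:(1,1)->E->(1,2)
  grid max=4 at (1,2)
Step 2: ant0:(2,2)->N->(1,2) | ant1:(1,2)->S->(2,2)
  grid max=5 at (1,2)
Step 3: ant0:(1,2)->S->(2,2) | ant1:(2,2)->N->(1,2)
  grid max=6 at (1,2)
Step 4: ant0:(2,2)->N->(1,2) | ant1:(1,2)->S->(2,2)
  grid max=7 at (1,2)

(1,2) (2,2)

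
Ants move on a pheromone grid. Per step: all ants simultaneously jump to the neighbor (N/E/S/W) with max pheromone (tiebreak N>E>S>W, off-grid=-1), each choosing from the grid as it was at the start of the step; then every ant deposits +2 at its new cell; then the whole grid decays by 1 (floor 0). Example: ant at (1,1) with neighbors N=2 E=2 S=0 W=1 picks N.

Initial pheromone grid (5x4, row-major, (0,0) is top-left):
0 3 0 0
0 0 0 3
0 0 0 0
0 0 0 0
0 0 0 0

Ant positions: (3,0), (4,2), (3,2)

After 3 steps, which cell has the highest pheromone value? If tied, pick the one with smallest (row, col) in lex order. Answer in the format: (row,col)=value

Step 1: ant0:(3,0)->N->(2,0) | ant1:(4,2)->N->(3,2) | ant2:(3,2)->N->(2,2)
  grid max=2 at (0,1)
Step 2: ant0:(2,0)->N->(1,0) | ant1:(3,2)->N->(2,2) | ant2:(2,2)->S->(3,2)
  grid max=2 at (2,2)
Step 3: ant0:(1,0)->N->(0,0) | ant1:(2,2)->S->(3,2) | ant2:(3,2)->N->(2,2)
  grid max=3 at (2,2)
Final grid:
  1 0 0 0
  0 0 0 0
  0 0 3 0
  0 0 3 0
  0 0 0 0
Max pheromone 3 at (2,2)

Answer: (2,2)=3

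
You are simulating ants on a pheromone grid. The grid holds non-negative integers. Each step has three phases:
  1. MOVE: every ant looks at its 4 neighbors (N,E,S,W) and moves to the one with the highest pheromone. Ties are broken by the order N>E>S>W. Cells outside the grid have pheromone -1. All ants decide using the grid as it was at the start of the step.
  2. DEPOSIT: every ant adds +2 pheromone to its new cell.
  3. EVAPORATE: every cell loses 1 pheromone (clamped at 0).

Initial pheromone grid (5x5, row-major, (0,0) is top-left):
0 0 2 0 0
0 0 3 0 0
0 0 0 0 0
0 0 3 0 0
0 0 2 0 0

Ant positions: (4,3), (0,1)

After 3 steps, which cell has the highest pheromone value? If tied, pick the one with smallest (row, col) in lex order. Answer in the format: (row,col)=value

Answer: (0,2)=3

Derivation:
Step 1: ant0:(4,3)->W->(4,2) | ant1:(0,1)->E->(0,2)
  grid max=3 at (0,2)
Step 2: ant0:(4,2)->N->(3,2) | ant1:(0,2)->S->(1,2)
  grid max=3 at (1,2)
Step 3: ant0:(3,2)->S->(4,2) | ant1:(1,2)->N->(0,2)
  grid max=3 at (0,2)
Final grid:
  0 0 3 0 0
  0 0 2 0 0
  0 0 0 0 0
  0 0 2 0 0
  0 0 3 0 0
Max pheromone 3 at (0,2)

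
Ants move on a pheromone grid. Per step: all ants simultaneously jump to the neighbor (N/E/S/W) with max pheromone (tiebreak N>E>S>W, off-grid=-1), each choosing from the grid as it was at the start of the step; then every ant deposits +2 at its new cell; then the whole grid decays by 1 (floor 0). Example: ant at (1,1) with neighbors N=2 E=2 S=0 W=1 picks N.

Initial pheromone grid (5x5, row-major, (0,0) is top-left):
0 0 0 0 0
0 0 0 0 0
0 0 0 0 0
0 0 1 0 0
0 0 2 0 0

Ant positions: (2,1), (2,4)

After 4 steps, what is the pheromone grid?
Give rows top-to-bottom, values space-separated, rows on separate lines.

After step 1: ants at (1,1),(1,4)
  0 0 0 0 0
  0 1 0 0 1
  0 0 0 0 0
  0 0 0 0 0
  0 0 1 0 0
After step 2: ants at (0,1),(0,4)
  0 1 0 0 1
  0 0 0 0 0
  0 0 0 0 0
  0 0 0 0 0
  0 0 0 0 0
After step 3: ants at (0,2),(1,4)
  0 0 1 0 0
  0 0 0 0 1
  0 0 0 0 0
  0 0 0 0 0
  0 0 0 0 0
After step 4: ants at (0,3),(0,4)
  0 0 0 1 1
  0 0 0 0 0
  0 0 0 0 0
  0 0 0 0 0
  0 0 0 0 0

0 0 0 1 1
0 0 0 0 0
0 0 0 0 0
0 0 0 0 0
0 0 0 0 0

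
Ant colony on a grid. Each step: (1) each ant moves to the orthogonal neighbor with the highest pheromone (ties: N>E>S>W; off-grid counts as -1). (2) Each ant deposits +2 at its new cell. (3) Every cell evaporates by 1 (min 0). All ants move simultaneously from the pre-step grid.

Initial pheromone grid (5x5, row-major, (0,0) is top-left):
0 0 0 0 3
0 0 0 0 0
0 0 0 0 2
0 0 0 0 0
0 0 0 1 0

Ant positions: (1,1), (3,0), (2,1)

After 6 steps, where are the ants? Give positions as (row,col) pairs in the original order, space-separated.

Step 1: ant0:(1,1)->N->(0,1) | ant1:(3,0)->N->(2,0) | ant2:(2,1)->N->(1,1)
  grid max=2 at (0,4)
Step 2: ant0:(0,1)->S->(1,1) | ant1:(2,0)->N->(1,0) | ant2:(1,1)->N->(0,1)
  grid max=2 at (0,1)
Step 3: ant0:(1,1)->N->(0,1) | ant1:(1,0)->E->(1,1) | ant2:(0,1)->S->(1,1)
  grid max=5 at (1,1)
Step 4: ant0:(0,1)->S->(1,1) | ant1:(1,1)->N->(0,1) | ant2:(1,1)->N->(0,1)
  grid max=6 at (0,1)
Step 5: ant0:(1,1)->N->(0,1) | ant1:(0,1)->S->(1,1) | ant2:(0,1)->S->(1,1)
  grid max=9 at (1,1)
Step 6: ant0:(0,1)->S->(1,1) | ant1:(1,1)->N->(0,1) | ant2:(1,1)->N->(0,1)
  grid max=10 at (0,1)

(1,1) (0,1) (0,1)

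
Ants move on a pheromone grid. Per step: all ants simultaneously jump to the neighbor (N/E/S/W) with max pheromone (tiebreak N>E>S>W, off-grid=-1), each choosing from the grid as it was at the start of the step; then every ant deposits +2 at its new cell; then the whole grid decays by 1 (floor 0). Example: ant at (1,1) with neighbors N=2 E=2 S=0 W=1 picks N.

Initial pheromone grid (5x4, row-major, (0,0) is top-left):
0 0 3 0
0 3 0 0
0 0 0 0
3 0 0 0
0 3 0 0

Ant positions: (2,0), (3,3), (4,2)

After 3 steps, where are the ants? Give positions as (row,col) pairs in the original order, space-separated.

Step 1: ant0:(2,0)->S->(3,0) | ant1:(3,3)->N->(2,3) | ant2:(4,2)->W->(4,1)
  grid max=4 at (3,0)
Step 2: ant0:(3,0)->N->(2,0) | ant1:(2,3)->N->(1,3) | ant2:(4,1)->N->(3,1)
  grid max=3 at (3,0)
Step 3: ant0:(2,0)->S->(3,0) | ant1:(1,3)->N->(0,3) | ant2:(3,1)->S->(4,1)
  grid max=4 at (3,0)

(3,0) (0,3) (4,1)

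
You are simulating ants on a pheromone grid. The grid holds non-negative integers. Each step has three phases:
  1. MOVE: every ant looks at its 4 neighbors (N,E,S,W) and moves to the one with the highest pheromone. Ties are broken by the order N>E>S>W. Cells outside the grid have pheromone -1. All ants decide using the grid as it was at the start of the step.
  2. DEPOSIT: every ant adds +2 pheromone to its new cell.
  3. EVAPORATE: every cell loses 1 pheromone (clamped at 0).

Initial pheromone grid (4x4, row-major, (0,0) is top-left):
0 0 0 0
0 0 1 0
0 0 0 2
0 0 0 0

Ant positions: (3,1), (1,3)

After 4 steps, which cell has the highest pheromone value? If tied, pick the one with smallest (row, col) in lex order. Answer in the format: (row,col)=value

Answer: (2,3)=2

Derivation:
Step 1: ant0:(3,1)->N->(2,1) | ant1:(1,3)->S->(2,3)
  grid max=3 at (2,3)
Step 2: ant0:(2,1)->N->(1,1) | ant1:(2,3)->N->(1,3)
  grid max=2 at (2,3)
Step 3: ant0:(1,1)->N->(0,1) | ant1:(1,3)->S->(2,3)
  grid max=3 at (2,3)
Step 4: ant0:(0,1)->E->(0,2) | ant1:(2,3)->N->(1,3)
  grid max=2 at (2,3)
Final grid:
  0 0 1 0
  0 0 0 1
  0 0 0 2
  0 0 0 0
Max pheromone 2 at (2,3)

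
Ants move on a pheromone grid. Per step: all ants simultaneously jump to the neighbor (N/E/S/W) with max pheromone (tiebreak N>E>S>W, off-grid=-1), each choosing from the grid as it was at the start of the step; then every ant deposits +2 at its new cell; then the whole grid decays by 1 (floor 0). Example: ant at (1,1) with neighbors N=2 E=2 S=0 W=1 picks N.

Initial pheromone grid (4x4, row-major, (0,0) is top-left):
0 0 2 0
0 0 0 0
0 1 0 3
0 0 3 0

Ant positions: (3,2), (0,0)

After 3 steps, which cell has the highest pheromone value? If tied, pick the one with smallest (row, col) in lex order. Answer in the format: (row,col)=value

Step 1: ant0:(3,2)->N->(2,2) | ant1:(0,0)->E->(0,1)
  grid max=2 at (2,3)
Step 2: ant0:(2,2)->E->(2,3) | ant1:(0,1)->E->(0,2)
  grid max=3 at (2,3)
Step 3: ant0:(2,3)->N->(1,3) | ant1:(0,2)->E->(0,3)
  grid max=2 at (2,3)
Final grid:
  0 0 1 1
  0 0 0 1
  0 0 0 2
  0 0 0 0
Max pheromone 2 at (2,3)

Answer: (2,3)=2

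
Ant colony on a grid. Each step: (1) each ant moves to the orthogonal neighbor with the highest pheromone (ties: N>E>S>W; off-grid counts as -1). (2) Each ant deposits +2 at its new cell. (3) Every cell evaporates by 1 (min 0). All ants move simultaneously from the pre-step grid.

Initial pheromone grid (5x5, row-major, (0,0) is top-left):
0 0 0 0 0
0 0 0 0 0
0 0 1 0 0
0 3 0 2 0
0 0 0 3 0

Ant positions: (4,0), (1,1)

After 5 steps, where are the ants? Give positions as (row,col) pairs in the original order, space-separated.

Step 1: ant0:(4,0)->N->(3,0) | ant1:(1,1)->N->(0,1)
  grid max=2 at (3,1)
Step 2: ant0:(3,0)->E->(3,1) | ant1:(0,1)->E->(0,2)
  grid max=3 at (3,1)
Step 3: ant0:(3,1)->N->(2,1) | ant1:(0,2)->E->(0,3)
  grid max=2 at (3,1)
Step 4: ant0:(2,1)->S->(3,1) | ant1:(0,3)->E->(0,4)
  grid max=3 at (3,1)
Step 5: ant0:(3,1)->N->(2,1) | ant1:(0,4)->S->(1,4)
  grid max=2 at (3,1)

(2,1) (1,4)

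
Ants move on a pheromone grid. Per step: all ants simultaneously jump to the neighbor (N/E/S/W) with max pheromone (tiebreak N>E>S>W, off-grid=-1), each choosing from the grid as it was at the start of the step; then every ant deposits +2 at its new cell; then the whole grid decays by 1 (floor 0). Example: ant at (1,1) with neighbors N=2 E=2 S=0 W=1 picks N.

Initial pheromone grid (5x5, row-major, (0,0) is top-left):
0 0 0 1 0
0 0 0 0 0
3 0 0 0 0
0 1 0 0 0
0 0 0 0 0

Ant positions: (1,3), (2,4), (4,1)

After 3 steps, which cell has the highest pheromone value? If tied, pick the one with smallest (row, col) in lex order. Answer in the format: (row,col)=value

Answer: (0,3)=4

Derivation:
Step 1: ant0:(1,3)->N->(0,3) | ant1:(2,4)->N->(1,4) | ant2:(4,1)->N->(3,1)
  grid max=2 at (0,3)
Step 2: ant0:(0,3)->E->(0,4) | ant1:(1,4)->N->(0,4) | ant2:(3,1)->N->(2,1)
  grid max=3 at (0,4)
Step 3: ant0:(0,4)->W->(0,3) | ant1:(0,4)->W->(0,3) | ant2:(2,1)->S->(3,1)
  grid max=4 at (0,3)
Final grid:
  0 0 0 4 2
  0 0 0 0 0
  0 0 0 0 0
  0 2 0 0 0
  0 0 0 0 0
Max pheromone 4 at (0,3)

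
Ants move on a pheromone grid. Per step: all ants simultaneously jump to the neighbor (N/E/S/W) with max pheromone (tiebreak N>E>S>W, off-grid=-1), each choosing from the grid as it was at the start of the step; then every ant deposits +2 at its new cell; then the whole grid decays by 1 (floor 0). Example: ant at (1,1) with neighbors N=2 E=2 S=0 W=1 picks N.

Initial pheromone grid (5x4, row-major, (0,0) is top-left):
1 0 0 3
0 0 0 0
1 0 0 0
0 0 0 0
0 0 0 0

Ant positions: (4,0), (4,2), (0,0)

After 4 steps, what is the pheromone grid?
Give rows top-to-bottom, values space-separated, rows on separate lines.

After step 1: ants at (3,0),(3,2),(0,1)
  0 1 0 2
  0 0 0 0
  0 0 0 0
  1 0 1 0
  0 0 0 0
After step 2: ants at (2,0),(2,2),(0,2)
  0 0 1 1
  0 0 0 0
  1 0 1 0
  0 0 0 0
  0 0 0 0
After step 3: ants at (1,0),(1,2),(0,3)
  0 0 0 2
  1 0 1 0
  0 0 0 0
  0 0 0 0
  0 0 0 0
After step 4: ants at (0,0),(0,2),(1,3)
  1 0 1 1
  0 0 0 1
  0 0 0 0
  0 0 0 0
  0 0 0 0

1 0 1 1
0 0 0 1
0 0 0 0
0 0 0 0
0 0 0 0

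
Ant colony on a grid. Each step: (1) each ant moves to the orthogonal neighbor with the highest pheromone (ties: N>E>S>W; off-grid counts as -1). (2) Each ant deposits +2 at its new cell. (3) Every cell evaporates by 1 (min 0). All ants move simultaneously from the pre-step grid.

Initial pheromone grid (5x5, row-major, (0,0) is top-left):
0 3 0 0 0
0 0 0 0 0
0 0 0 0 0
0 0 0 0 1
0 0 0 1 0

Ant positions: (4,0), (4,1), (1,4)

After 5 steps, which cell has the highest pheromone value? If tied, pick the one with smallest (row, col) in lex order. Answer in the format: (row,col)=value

Answer: (3,0)=5

Derivation:
Step 1: ant0:(4,0)->N->(3,0) | ant1:(4,1)->N->(3,1) | ant2:(1,4)->N->(0,4)
  grid max=2 at (0,1)
Step 2: ant0:(3,0)->E->(3,1) | ant1:(3,1)->W->(3,0) | ant2:(0,4)->S->(1,4)
  grid max=2 at (3,0)
Step 3: ant0:(3,1)->W->(3,0) | ant1:(3,0)->E->(3,1) | ant2:(1,4)->N->(0,4)
  grid max=3 at (3,0)
Step 4: ant0:(3,0)->E->(3,1) | ant1:(3,1)->W->(3,0) | ant2:(0,4)->S->(1,4)
  grid max=4 at (3,0)
Step 5: ant0:(3,1)->W->(3,0) | ant1:(3,0)->E->(3,1) | ant2:(1,4)->N->(0,4)
  grid max=5 at (3,0)
Final grid:
  0 0 0 0 1
  0 0 0 0 0
  0 0 0 0 0
  5 5 0 0 0
  0 0 0 0 0
Max pheromone 5 at (3,0)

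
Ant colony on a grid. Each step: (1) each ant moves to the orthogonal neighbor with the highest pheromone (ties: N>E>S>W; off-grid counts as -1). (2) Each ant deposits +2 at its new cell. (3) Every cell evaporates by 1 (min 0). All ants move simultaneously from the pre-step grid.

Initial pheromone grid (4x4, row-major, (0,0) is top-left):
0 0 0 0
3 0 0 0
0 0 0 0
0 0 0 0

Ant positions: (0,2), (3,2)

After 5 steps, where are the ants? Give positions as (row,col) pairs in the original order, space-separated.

Step 1: ant0:(0,2)->E->(0,3) | ant1:(3,2)->N->(2,2)
  grid max=2 at (1,0)
Step 2: ant0:(0,3)->S->(1,3) | ant1:(2,2)->N->(1,2)
  grid max=1 at (1,0)
Step 3: ant0:(1,3)->W->(1,2) | ant1:(1,2)->E->(1,3)
  grid max=2 at (1,2)
Step 4: ant0:(1,2)->E->(1,3) | ant1:(1,3)->W->(1,2)
  grid max=3 at (1,2)
Step 5: ant0:(1,3)->W->(1,2) | ant1:(1,2)->E->(1,3)
  grid max=4 at (1,2)

(1,2) (1,3)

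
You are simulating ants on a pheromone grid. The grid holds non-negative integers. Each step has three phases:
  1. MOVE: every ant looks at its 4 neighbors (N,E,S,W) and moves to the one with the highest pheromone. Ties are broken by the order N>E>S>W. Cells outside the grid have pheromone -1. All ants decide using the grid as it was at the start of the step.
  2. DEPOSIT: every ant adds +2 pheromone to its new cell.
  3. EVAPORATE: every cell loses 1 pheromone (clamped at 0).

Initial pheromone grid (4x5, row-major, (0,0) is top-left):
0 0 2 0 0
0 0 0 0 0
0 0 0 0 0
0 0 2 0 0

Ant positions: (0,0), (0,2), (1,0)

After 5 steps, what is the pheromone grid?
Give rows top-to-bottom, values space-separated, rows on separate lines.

After step 1: ants at (0,1),(0,3),(0,0)
  1 1 1 1 0
  0 0 0 0 0
  0 0 0 0 0
  0 0 1 0 0
After step 2: ants at (0,2),(0,2),(0,1)
  0 2 4 0 0
  0 0 0 0 0
  0 0 0 0 0
  0 0 0 0 0
After step 3: ants at (0,1),(0,1),(0,2)
  0 5 5 0 0
  0 0 0 0 0
  0 0 0 0 0
  0 0 0 0 0
After step 4: ants at (0,2),(0,2),(0,1)
  0 6 8 0 0
  0 0 0 0 0
  0 0 0 0 0
  0 0 0 0 0
After step 5: ants at (0,1),(0,1),(0,2)
  0 9 9 0 0
  0 0 0 0 0
  0 0 0 0 0
  0 0 0 0 0

0 9 9 0 0
0 0 0 0 0
0 0 0 0 0
0 0 0 0 0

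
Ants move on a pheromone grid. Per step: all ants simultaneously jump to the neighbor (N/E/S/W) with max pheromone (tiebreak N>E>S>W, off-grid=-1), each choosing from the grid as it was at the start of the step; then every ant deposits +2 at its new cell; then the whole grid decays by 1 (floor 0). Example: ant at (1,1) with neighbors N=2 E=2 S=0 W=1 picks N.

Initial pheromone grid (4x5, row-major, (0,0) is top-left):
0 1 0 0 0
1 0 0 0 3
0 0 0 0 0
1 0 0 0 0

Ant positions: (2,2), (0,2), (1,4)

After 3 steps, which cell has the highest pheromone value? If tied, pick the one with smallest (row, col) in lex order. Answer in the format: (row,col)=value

Step 1: ant0:(2,2)->N->(1,2) | ant1:(0,2)->W->(0,1) | ant2:(1,4)->N->(0,4)
  grid max=2 at (0,1)
Step 2: ant0:(1,2)->N->(0,2) | ant1:(0,1)->E->(0,2) | ant2:(0,4)->S->(1,4)
  grid max=3 at (0,2)
Step 3: ant0:(0,2)->W->(0,1) | ant1:(0,2)->W->(0,1) | ant2:(1,4)->N->(0,4)
  grid max=4 at (0,1)
Final grid:
  0 4 2 0 1
  0 0 0 0 2
  0 0 0 0 0
  0 0 0 0 0
Max pheromone 4 at (0,1)

Answer: (0,1)=4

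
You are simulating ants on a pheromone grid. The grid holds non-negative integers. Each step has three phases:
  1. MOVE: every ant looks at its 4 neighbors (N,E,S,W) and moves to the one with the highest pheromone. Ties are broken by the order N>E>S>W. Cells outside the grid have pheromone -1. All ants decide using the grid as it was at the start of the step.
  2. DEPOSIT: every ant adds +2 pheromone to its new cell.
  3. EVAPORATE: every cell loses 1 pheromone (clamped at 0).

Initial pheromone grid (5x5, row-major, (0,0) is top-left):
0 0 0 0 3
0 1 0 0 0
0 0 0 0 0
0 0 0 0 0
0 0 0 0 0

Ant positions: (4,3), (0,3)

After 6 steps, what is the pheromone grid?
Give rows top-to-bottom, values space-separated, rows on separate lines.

After step 1: ants at (3,3),(0,4)
  0 0 0 0 4
  0 0 0 0 0
  0 0 0 0 0
  0 0 0 1 0
  0 0 0 0 0
After step 2: ants at (2,3),(1,4)
  0 0 0 0 3
  0 0 0 0 1
  0 0 0 1 0
  0 0 0 0 0
  0 0 0 0 0
After step 3: ants at (1,3),(0,4)
  0 0 0 0 4
  0 0 0 1 0
  0 0 0 0 0
  0 0 0 0 0
  0 0 0 0 0
After step 4: ants at (0,3),(1,4)
  0 0 0 1 3
  0 0 0 0 1
  0 0 0 0 0
  0 0 0 0 0
  0 0 0 0 0
After step 5: ants at (0,4),(0,4)
  0 0 0 0 6
  0 0 0 0 0
  0 0 0 0 0
  0 0 0 0 0
  0 0 0 0 0
After step 6: ants at (1,4),(1,4)
  0 0 0 0 5
  0 0 0 0 3
  0 0 0 0 0
  0 0 0 0 0
  0 0 0 0 0

0 0 0 0 5
0 0 0 0 3
0 0 0 0 0
0 0 0 0 0
0 0 0 0 0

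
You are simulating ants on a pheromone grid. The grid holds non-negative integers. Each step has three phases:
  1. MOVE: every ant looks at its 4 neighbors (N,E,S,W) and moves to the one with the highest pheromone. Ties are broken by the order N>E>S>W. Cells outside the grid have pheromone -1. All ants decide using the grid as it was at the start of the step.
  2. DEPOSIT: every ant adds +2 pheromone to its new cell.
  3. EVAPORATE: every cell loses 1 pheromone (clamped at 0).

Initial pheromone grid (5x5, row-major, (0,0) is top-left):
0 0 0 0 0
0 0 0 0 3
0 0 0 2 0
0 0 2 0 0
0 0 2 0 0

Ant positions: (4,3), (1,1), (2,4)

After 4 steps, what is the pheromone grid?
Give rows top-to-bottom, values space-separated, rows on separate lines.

After step 1: ants at (4,2),(0,1),(1,4)
  0 1 0 0 0
  0 0 0 0 4
  0 0 0 1 0
  0 0 1 0 0
  0 0 3 0 0
After step 2: ants at (3,2),(0,2),(0,4)
  0 0 1 0 1
  0 0 0 0 3
  0 0 0 0 0
  0 0 2 0 0
  0 0 2 0 0
After step 3: ants at (4,2),(0,3),(1,4)
  0 0 0 1 0
  0 0 0 0 4
  0 0 0 0 0
  0 0 1 0 0
  0 0 3 0 0
After step 4: ants at (3,2),(0,4),(0,4)
  0 0 0 0 3
  0 0 0 0 3
  0 0 0 0 0
  0 0 2 0 0
  0 0 2 0 0

0 0 0 0 3
0 0 0 0 3
0 0 0 0 0
0 0 2 0 0
0 0 2 0 0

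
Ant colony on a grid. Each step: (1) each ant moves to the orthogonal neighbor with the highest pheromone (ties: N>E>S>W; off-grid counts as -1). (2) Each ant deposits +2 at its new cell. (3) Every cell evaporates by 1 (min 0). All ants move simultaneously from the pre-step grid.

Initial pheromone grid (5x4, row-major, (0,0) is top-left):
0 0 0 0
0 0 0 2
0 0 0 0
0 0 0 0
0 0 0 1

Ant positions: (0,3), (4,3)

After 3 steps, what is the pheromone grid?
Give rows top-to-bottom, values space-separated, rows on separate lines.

After step 1: ants at (1,3),(3,3)
  0 0 0 0
  0 0 0 3
  0 0 0 0
  0 0 0 1
  0 0 0 0
After step 2: ants at (0,3),(2,3)
  0 0 0 1
  0 0 0 2
  0 0 0 1
  0 0 0 0
  0 0 0 0
After step 3: ants at (1,3),(1,3)
  0 0 0 0
  0 0 0 5
  0 0 0 0
  0 0 0 0
  0 0 0 0

0 0 0 0
0 0 0 5
0 0 0 0
0 0 0 0
0 0 0 0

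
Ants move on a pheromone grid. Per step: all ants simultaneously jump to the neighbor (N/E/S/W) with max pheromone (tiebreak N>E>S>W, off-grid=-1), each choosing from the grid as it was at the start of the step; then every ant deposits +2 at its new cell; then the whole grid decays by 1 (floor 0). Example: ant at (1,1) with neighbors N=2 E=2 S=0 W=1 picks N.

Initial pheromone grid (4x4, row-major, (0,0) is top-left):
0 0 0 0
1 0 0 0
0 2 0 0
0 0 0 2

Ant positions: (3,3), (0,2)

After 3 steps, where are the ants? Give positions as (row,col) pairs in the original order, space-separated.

Step 1: ant0:(3,3)->N->(2,3) | ant1:(0,2)->E->(0,3)
  grid max=1 at (0,3)
Step 2: ant0:(2,3)->S->(3,3) | ant1:(0,3)->S->(1,3)
  grid max=2 at (3,3)
Step 3: ant0:(3,3)->N->(2,3) | ant1:(1,3)->N->(0,3)
  grid max=1 at (0,3)

(2,3) (0,3)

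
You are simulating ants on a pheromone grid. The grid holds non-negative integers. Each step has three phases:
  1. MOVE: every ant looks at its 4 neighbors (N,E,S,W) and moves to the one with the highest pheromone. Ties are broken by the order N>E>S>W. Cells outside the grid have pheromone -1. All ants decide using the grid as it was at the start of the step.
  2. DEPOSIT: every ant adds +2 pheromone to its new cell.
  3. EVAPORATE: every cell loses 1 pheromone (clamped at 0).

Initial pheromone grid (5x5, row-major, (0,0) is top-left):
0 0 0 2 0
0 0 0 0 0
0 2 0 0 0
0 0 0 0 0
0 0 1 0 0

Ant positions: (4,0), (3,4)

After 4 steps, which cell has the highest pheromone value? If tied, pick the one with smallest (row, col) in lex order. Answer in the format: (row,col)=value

Step 1: ant0:(4,0)->N->(3,0) | ant1:(3,4)->N->(2,4)
  grid max=1 at (0,3)
Step 2: ant0:(3,0)->N->(2,0) | ant1:(2,4)->N->(1,4)
  grid max=1 at (1,4)
Step 3: ant0:(2,0)->N->(1,0) | ant1:(1,4)->N->(0,4)
  grid max=1 at (0,4)
Step 4: ant0:(1,0)->N->(0,0) | ant1:(0,4)->S->(1,4)
  grid max=1 at (0,0)
Final grid:
  1 0 0 0 0
  0 0 0 0 1
  0 0 0 0 0
  0 0 0 0 0
  0 0 0 0 0
Max pheromone 1 at (0,0)

Answer: (0,0)=1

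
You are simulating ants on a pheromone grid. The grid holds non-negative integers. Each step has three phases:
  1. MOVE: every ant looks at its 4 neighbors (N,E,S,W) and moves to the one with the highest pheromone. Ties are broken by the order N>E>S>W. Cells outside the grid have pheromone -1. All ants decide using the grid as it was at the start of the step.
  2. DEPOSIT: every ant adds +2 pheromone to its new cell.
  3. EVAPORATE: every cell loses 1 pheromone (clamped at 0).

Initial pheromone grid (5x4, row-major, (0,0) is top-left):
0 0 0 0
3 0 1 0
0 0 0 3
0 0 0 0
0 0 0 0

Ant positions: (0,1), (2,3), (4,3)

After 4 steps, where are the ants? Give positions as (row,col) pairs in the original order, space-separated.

Step 1: ant0:(0,1)->E->(0,2) | ant1:(2,3)->N->(1,3) | ant2:(4,3)->N->(3,3)
  grid max=2 at (1,0)
Step 2: ant0:(0,2)->E->(0,3) | ant1:(1,3)->S->(2,3) | ant2:(3,3)->N->(2,3)
  grid max=5 at (2,3)
Step 3: ant0:(0,3)->S->(1,3) | ant1:(2,3)->N->(1,3) | ant2:(2,3)->N->(1,3)
  grid max=5 at (1,3)
Step 4: ant0:(1,3)->S->(2,3) | ant1:(1,3)->S->(2,3) | ant2:(1,3)->S->(2,3)
  grid max=9 at (2,3)

(2,3) (2,3) (2,3)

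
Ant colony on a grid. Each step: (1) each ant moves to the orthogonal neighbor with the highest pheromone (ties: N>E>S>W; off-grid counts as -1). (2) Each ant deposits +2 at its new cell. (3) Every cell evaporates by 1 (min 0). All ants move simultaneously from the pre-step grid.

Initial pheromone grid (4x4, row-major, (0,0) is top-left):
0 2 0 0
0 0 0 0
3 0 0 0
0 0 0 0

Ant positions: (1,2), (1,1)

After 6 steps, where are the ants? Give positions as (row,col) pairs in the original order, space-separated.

Step 1: ant0:(1,2)->N->(0,2) | ant1:(1,1)->N->(0,1)
  grid max=3 at (0,1)
Step 2: ant0:(0,2)->W->(0,1) | ant1:(0,1)->E->(0,2)
  grid max=4 at (0,1)
Step 3: ant0:(0,1)->E->(0,2) | ant1:(0,2)->W->(0,1)
  grid max=5 at (0,1)
Step 4: ant0:(0,2)->W->(0,1) | ant1:(0,1)->E->(0,2)
  grid max=6 at (0,1)
Step 5: ant0:(0,1)->E->(0,2) | ant1:(0,2)->W->(0,1)
  grid max=7 at (0,1)
Step 6: ant0:(0,2)->W->(0,1) | ant1:(0,1)->E->(0,2)
  grid max=8 at (0,1)

(0,1) (0,2)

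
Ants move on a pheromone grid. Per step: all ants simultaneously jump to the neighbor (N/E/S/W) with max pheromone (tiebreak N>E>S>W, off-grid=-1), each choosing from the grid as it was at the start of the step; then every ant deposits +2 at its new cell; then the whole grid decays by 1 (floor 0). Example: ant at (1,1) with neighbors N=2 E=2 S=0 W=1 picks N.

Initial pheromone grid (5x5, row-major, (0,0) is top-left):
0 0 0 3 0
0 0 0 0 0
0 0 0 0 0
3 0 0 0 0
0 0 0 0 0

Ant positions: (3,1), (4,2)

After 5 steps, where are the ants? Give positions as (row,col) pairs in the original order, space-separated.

Step 1: ant0:(3,1)->W->(3,0) | ant1:(4,2)->N->(3,2)
  grid max=4 at (3,0)
Step 2: ant0:(3,0)->N->(2,0) | ant1:(3,2)->N->(2,2)
  grid max=3 at (3,0)
Step 3: ant0:(2,0)->S->(3,0) | ant1:(2,2)->N->(1,2)
  grid max=4 at (3,0)
Step 4: ant0:(3,0)->N->(2,0) | ant1:(1,2)->N->(0,2)
  grid max=3 at (3,0)
Step 5: ant0:(2,0)->S->(3,0) | ant1:(0,2)->E->(0,3)
  grid max=4 at (3,0)

(3,0) (0,3)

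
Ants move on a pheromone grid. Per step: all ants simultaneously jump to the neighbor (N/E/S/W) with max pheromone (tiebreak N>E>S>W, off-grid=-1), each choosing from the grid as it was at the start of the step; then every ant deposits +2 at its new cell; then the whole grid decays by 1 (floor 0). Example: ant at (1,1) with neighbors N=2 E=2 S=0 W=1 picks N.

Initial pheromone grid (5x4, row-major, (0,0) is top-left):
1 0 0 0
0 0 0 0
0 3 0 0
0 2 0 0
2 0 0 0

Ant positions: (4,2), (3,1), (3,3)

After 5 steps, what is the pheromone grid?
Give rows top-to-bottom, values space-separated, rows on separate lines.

After step 1: ants at (3,2),(2,1),(2,3)
  0 0 0 0
  0 0 0 0
  0 4 0 1
  0 1 1 0
  1 0 0 0
After step 2: ants at (3,1),(3,1),(1,3)
  0 0 0 0
  0 0 0 1
  0 3 0 0
  0 4 0 0
  0 0 0 0
After step 3: ants at (2,1),(2,1),(0,3)
  0 0 0 1
  0 0 0 0
  0 6 0 0
  0 3 0 0
  0 0 0 0
After step 4: ants at (3,1),(3,1),(1,3)
  0 0 0 0
  0 0 0 1
  0 5 0 0
  0 6 0 0
  0 0 0 0
After step 5: ants at (2,1),(2,1),(0,3)
  0 0 0 1
  0 0 0 0
  0 8 0 0
  0 5 0 0
  0 0 0 0

0 0 0 1
0 0 0 0
0 8 0 0
0 5 0 0
0 0 0 0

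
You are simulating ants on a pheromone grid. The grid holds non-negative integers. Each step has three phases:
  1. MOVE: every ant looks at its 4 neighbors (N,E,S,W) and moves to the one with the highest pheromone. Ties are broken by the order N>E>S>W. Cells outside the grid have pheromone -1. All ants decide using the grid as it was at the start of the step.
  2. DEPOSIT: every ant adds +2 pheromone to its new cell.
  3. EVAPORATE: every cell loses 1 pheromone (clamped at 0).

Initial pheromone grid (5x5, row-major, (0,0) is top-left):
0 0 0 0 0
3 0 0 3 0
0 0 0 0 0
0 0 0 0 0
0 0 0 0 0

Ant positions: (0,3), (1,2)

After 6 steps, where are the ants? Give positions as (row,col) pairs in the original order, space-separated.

Step 1: ant0:(0,3)->S->(1,3) | ant1:(1,2)->E->(1,3)
  grid max=6 at (1,3)
Step 2: ant0:(1,3)->N->(0,3) | ant1:(1,3)->N->(0,3)
  grid max=5 at (1,3)
Step 3: ant0:(0,3)->S->(1,3) | ant1:(0,3)->S->(1,3)
  grid max=8 at (1,3)
Step 4: ant0:(1,3)->N->(0,3) | ant1:(1,3)->N->(0,3)
  grid max=7 at (1,3)
Step 5: ant0:(0,3)->S->(1,3) | ant1:(0,3)->S->(1,3)
  grid max=10 at (1,3)
Step 6: ant0:(1,3)->N->(0,3) | ant1:(1,3)->N->(0,3)
  grid max=9 at (1,3)

(0,3) (0,3)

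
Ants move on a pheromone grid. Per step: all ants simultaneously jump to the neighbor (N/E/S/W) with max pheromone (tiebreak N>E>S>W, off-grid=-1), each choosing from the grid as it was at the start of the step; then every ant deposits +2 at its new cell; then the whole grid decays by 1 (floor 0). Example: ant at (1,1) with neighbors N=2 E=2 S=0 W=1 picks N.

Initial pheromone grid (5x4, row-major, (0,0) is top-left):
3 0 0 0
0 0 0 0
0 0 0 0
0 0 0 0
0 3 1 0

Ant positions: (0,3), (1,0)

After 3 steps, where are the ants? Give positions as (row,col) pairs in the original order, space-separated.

Step 1: ant0:(0,3)->S->(1,3) | ant1:(1,0)->N->(0,0)
  grid max=4 at (0,0)
Step 2: ant0:(1,3)->N->(0,3) | ant1:(0,0)->E->(0,1)
  grid max=3 at (0,0)
Step 3: ant0:(0,3)->S->(1,3) | ant1:(0,1)->W->(0,0)
  grid max=4 at (0,0)

(1,3) (0,0)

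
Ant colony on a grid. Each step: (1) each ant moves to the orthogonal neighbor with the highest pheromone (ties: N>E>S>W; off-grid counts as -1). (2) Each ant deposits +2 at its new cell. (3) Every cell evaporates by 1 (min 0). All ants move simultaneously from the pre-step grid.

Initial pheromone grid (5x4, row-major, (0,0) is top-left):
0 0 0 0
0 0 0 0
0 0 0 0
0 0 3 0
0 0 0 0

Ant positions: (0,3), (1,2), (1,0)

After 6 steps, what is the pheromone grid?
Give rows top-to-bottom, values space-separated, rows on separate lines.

After step 1: ants at (1,3),(0,2),(0,0)
  1 0 1 0
  0 0 0 1
  0 0 0 0
  0 0 2 0
  0 0 0 0
After step 2: ants at (0,3),(0,3),(0,1)
  0 1 0 3
  0 0 0 0
  0 0 0 0
  0 0 1 0
  0 0 0 0
After step 3: ants at (1,3),(1,3),(0,2)
  0 0 1 2
  0 0 0 3
  0 0 0 0
  0 0 0 0
  0 0 0 0
After step 4: ants at (0,3),(0,3),(0,3)
  0 0 0 7
  0 0 0 2
  0 0 0 0
  0 0 0 0
  0 0 0 0
After step 5: ants at (1,3),(1,3),(1,3)
  0 0 0 6
  0 0 0 7
  0 0 0 0
  0 0 0 0
  0 0 0 0
After step 6: ants at (0,3),(0,3),(0,3)
  0 0 0 11
  0 0 0 6
  0 0 0 0
  0 0 0 0
  0 0 0 0

0 0 0 11
0 0 0 6
0 0 0 0
0 0 0 0
0 0 0 0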